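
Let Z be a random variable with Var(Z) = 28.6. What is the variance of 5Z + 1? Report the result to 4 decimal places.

715.0000

Var(5Z + 1) = (5)²·Var(Z) = 25·28.6 = 715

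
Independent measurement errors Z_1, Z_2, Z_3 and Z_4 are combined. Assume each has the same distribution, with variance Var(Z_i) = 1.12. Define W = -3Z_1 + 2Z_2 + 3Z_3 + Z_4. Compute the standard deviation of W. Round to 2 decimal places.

5.08

By independence, Var(W) = (-3)²Var(Z_1) + (2)²Var(Z_2) + (3)²Var(Z_3) + (1)²Var(Z_4)
= (-3)²·1.12 + (2)²·1.12 + (3)²·1.12 + (1)²·1.12 = 25.76
SD(W) = √25.76 ≈ 5.08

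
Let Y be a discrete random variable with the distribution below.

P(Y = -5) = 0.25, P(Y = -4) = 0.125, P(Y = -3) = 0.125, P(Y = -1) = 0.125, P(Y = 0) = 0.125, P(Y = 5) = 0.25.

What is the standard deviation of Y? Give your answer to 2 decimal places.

E[Y] = (-5)(0.25) + (-4)(0.125) + (-3)(0.125) + (-1)(0.125) + (0)(0.125) + (5)(0.25) = -1
E[Y²] = (-5)²(0.25) + (-4)²(0.125) + (-3)²(0.125) + (-1)²(0.125) + (0)²(0.125) + (5)²(0.25) = 15.75
Var(Y) = E[Y²] − (E[Y])² = 15.75 − (-1)² = 14.75
SD(Y) = √14.75 ≈ 3.84

3.84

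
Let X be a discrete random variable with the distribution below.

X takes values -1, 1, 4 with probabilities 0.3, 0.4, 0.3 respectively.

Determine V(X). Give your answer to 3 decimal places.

E[X] = (-1)(0.3) + (1)(0.4) + (4)(0.3) = 1.3
E[X²] = (-1)²(0.3) + (1)²(0.4) + (4)²(0.3) = 5.5
V(X) = E[X²] − (E[X])² = 5.5 − (1.3)² = 3.81

3.810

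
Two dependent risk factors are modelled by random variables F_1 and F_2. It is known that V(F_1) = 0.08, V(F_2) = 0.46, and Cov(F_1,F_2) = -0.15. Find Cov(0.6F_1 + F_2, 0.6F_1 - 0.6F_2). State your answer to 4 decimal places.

-0.2832

Cov(0.6F_1 + F_2, 0.6F_1 - 0.6F_2) = (0.6)(0.6)V(F_1) + (1)(-0.6)V(F_2) + [(0.6)(-0.6) + (1)(0.6)]Cov(F_1,F_2)
= 0.36·0.08 + -0.6·0.46 + 0.24·-0.15 = -0.2832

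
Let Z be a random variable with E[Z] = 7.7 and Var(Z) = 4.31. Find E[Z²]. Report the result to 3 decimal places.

E[Z²] = Var(Z) + (E[Z])² = 4.31 + (7.7)² = 63.6

63.600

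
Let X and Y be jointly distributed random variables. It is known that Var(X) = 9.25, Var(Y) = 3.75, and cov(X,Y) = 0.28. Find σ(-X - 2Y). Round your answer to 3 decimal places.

5.037

Var(-X - 2Y) = (-1)²·Var(X) + (-2)²·Var(Y) + 2·(-1)·(-2)·cov(X,Y)
= 1·9.25 + 4·3.75 + 4·0.28 = 25.37
σ(-X - 2Y) = √25.37 ≈ 5.037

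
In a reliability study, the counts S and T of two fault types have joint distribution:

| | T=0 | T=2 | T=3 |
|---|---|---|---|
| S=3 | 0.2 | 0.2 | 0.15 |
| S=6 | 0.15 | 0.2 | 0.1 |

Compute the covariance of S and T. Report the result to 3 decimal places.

E[S] = 4.35,  E[T] = 1.55
E[ST] = 6.75
cov(S,T) = E[ST] − E[S]E[T] = 6.75 − (4.35)(1.55) = 0.0075

0.008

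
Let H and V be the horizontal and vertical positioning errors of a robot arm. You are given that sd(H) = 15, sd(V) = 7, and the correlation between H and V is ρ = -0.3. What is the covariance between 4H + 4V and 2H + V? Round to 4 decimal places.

Var(H) = (15)² = 225;  Var(V) = (7)² = 49
Cov(H,V) = ρ·sd(H)·sd(V) = -0.3·15·7 = -31.5
Cov(4H + 4V, 2H + V) = (4)(2)Var(H) + (4)(1)Var(V) + [(4)(1) + (4)(2)]Cov(H,V)
= 8·225 + 4·49 + 12·-31.5 = 1618

1618.0000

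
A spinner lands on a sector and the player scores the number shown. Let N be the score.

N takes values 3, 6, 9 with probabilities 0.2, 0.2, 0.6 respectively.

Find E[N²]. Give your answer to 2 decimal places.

57.60

E[N²] = (3)²(0.2) + (6)²(0.2) + (9)²(0.6) = 57.6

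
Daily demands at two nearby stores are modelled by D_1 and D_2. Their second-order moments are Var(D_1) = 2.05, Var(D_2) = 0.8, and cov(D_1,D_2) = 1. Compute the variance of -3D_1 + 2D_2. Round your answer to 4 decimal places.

9.6500

Var(-3D_1 + 2D_2) = (-3)²·Var(D_1) + (2)²·Var(D_2) + 2·(-3)·(2)·cov(D_1,D_2)
= 9·2.05 + 4·0.8 + -12·1 = 9.65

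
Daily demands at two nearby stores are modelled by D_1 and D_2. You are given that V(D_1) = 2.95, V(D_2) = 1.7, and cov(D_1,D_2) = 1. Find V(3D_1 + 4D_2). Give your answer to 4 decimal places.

77.7500

V(3D_1 + 4D_2) = (3)²·V(D_1) + (4)²·V(D_2) + 2·(3)·(4)·cov(D_1,D_2)
= 9·2.95 + 16·1.7 + 24·1 = 77.75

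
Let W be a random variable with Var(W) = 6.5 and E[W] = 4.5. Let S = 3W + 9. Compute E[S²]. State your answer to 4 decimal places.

564.7500

E[3W + 9] = 3·4.5 + 9 = 22.5
Var(3W + 9) = (3)²·6.5 = 58.5
E[S²] = Var(S) + (E[S])² = 58.5 + (22.5)² = 564.75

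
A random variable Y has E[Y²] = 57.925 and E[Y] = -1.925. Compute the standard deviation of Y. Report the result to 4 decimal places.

7.3634

V(Y) = 57.925 − (-1.925)² = 54.219375
SD(Y) = √54.219375 ≈ 7.3634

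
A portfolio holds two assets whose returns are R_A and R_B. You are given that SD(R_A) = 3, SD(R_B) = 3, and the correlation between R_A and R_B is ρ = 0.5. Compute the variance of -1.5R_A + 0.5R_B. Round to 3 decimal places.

var(R_A) = (3)² = 9;  var(R_B) = (3)² = 9
Cov(R_A,R_B) = ρ·SD(R_A)·SD(R_B) = 0.5·3·3 = 4.5
var(-1.5R_A + 0.5R_B) = (-1.5)²·var(R_A) + (0.5)²·var(R_B) + 2·(-1.5)·(0.5)·Cov(R_A,R_B)
= 2.25·9 + 0.25·9 + -1.5·4.5 = 15.75

15.750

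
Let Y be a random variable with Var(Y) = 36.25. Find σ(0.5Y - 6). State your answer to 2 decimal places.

Var(0.5Y - 6) = (0.5)²·36.25 = 9.0625
σ(0.5Y - 6) = √9.0625 ≈ 3.01

3.01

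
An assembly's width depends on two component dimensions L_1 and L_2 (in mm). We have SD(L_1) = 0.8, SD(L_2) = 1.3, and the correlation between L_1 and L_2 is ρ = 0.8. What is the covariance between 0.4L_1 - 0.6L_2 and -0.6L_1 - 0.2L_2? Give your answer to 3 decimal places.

0.282

V(L_1) = (0.8)² = 0.64;  V(L_2) = (1.3)² = 1.69
Cov(L_1,L_2) = ρ·SD(L_1)·SD(L_2) = 0.8·0.8·1.3 = 0.832
Cov(0.4L_1 - 0.6L_2, -0.6L_1 - 0.2L_2) = (0.4)(-0.6)V(L_1) + (-0.6)(-0.2)V(L_2) + [(0.4)(-0.2) + (-0.6)(-0.6)]Cov(L_1,L_2)
= -0.24·0.64 + 0.12·1.69 + 0.28·0.832 = 0.28216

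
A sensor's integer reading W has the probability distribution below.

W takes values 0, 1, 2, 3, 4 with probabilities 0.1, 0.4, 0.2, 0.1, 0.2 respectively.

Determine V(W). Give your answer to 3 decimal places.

1.690

E[W] = (0)(0.1) + (1)(0.4) + (2)(0.2) + (3)(0.1) + (4)(0.2) = 1.9
E[W²] = (0)²(0.1) + (1)²(0.4) + (2)²(0.2) + (3)²(0.1) + (4)²(0.2) = 5.3
V(W) = E[W²] − (E[W])² = 5.3 − (1.9)² = 1.69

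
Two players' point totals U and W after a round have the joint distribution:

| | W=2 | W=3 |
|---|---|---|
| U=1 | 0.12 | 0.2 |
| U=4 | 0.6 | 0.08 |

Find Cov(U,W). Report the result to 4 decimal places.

E[U] = 3.04,  E[W] = 2.28
E[UW] = 6.6
Cov(U,W) = E[UW] − E[U]E[W] = 6.6 − (3.04)(2.28) = -0.3312

-0.3312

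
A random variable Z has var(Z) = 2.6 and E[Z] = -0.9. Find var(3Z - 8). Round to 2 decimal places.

23.40

var(3Z - 8) = (3)²·var(Z) = 9·2.6 = 23.4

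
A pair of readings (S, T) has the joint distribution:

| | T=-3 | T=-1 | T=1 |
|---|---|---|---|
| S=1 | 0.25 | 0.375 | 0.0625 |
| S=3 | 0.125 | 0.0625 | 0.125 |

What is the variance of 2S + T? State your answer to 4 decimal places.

E[S] = 1.625,  E[T] = -1.375,  E[ST] = -2
Var(S) = 3.5 − (1.625)² = 0.859375;  Var(T) = 4 − (-1.375)² = 2.109375
Cov(S,T) = -2 − (1.625)(-1.375) = 0.234375
Var(2S + T) = (2)²·0.859375 + (1)²·2.109375 + 2·(2)·(1)·0.234375 = 6.484375

6.4844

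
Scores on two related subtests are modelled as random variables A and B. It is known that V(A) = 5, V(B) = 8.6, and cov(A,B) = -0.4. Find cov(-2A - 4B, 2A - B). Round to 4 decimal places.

16.8000

cov(-2A - 4B, 2A - B) = (-2)(2)V(A) + (-4)(-1)V(B) + [(-2)(-1) + (-4)(2)]cov(A,B)
= -4·5 + 4·8.6 + -6·-0.4 = 16.8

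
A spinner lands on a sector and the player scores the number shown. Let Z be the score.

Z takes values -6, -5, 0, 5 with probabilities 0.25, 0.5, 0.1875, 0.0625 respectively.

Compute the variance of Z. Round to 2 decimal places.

E[Z] = (-6)(0.25) + (-5)(0.5) + (0)(0.1875) + (5)(0.0625) = -3.6875
E[Z²] = (-6)²(0.25) + (-5)²(0.5) + (0)²(0.1875) + (5)²(0.0625) = 23.0625
V(Z) = E[Z²] − (E[Z])² = 23.0625 − (-3.6875)² = 9.46484375

9.46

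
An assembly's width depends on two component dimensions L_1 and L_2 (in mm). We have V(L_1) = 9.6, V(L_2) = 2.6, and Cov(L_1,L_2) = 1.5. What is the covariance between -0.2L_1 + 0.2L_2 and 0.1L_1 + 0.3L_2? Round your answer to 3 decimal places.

Cov(-0.2L_1 + 0.2L_2, 0.1L_1 + 0.3L_2) = (-0.2)(0.1)V(L_1) + (0.2)(0.3)V(L_2) + [(-0.2)(0.3) + (0.2)(0.1)]Cov(L_1,L_2)
= -0.02·9.6 + 0.06·2.6 + -0.04·1.5 = -0.096

-0.096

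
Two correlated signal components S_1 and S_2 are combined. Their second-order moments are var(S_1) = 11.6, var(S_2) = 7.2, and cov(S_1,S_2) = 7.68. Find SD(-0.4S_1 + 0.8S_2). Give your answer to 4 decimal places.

var(-0.4S_1 + 0.8S_2) = (-0.4)²·var(S_1) + (0.8)²·var(S_2) + 2·(-0.4)·(0.8)·cov(S_1,S_2)
= 0.16·11.6 + 0.64·7.2 + -0.64·7.68 = 1.5488
SD(-0.4S_1 + 0.8S_2) = √1.5488 ≈ 1.2445

1.2445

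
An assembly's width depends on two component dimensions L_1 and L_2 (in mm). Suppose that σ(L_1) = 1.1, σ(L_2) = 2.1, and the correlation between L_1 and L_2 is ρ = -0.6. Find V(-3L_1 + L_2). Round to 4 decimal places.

23.6160

V(L_1) = (1.1)² = 1.21;  V(L_2) = (2.1)² = 4.41
Cov(L_1,L_2) = ρ·σ(L_1)·σ(L_2) = -0.6·1.1·2.1 = -1.386
V(-3L_1 + L_2) = (-3)²·V(L_1) + (1)²·V(L_2) + 2·(-3)·(1)·Cov(L_1,L_2)
= 9·1.21 + 1·4.41 + -6·-1.386 = 23.616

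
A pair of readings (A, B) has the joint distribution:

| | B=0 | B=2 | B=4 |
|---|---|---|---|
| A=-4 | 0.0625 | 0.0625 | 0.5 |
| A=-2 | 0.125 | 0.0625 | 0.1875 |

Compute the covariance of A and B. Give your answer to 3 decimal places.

-0.500

E[A] = -3.25,  E[B] = 3
E[AB] = -10.25
Cov(A,B) = E[AB] − E[A]E[B] = -10.25 − (-3.25)(3) = -0.5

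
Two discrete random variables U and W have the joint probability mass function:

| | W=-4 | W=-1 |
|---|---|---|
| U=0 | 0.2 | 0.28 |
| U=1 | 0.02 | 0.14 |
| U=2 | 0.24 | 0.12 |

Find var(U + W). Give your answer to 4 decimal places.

2.4900

E[U] = 0.88,  E[W] = -2.38,  E[UW] = -2.38
var(U) = 1.6 − (0.88)² = 0.8256;  var(W) = 7.9 − (-2.38)² = 2.2356
Cov(U,W) = -2.38 − (0.88)(-2.38) = -0.2856
var(U + W) = (1)²·0.8256 + (1)²·2.2356 + 2·(1)·(1)·-0.2856 = 2.49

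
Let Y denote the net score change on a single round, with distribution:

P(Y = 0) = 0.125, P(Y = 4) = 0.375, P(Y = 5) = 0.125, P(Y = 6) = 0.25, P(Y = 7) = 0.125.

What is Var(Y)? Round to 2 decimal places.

E[Y] = (0)(0.125) + (4)(0.375) + (5)(0.125) + (6)(0.25) + (7)(0.125) = 4.5
E[Y²] = (0)²(0.125) + (4)²(0.375) + (5)²(0.125) + (6)²(0.25) + (7)²(0.125) = 24.25
Var(Y) = E[Y²] − (E[Y])² = 24.25 − (4.5)² = 4

4.00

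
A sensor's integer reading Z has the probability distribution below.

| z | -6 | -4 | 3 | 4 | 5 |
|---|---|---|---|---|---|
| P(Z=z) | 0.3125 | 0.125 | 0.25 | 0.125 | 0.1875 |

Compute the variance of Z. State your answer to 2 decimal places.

22.15

E[Z] = (-6)(0.3125) + (-4)(0.125) + (3)(0.25) + (4)(0.125) + (5)(0.1875) = -0.1875
E[Z²] = (-6)²(0.3125) + (-4)²(0.125) + (3)²(0.25) + (4)²(0.125) + (5)²(0.1875) = 22.1875
var(Z) = E[Z²] − (E[Z])² = 22.1875 − (-0.1875)² = 22.15234375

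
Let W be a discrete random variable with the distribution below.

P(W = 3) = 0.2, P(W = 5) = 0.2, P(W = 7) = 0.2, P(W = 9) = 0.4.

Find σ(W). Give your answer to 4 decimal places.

2.3324

E[W] = (3)(0.2) + (5)(0.2) + (7)(0.2) + (9)(0.4) = 6.6
E[W²] = (3)²(0.2) + (5)²(0.2) + (7)²(0.2) + (9)²(0.4) = 49
Var(W) = E[W²] − (E[W])² = 49 − (6.6)² = 5.44
σ(W) = √5.44 ≈ 2.3324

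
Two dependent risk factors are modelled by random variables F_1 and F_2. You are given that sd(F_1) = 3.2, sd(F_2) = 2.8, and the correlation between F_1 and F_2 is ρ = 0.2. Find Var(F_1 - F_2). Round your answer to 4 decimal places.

14.4960

Var(F_1) = (3.2)² = 10.24;  Var(F_2) = (2.8)² = 7.84
Cov(F_1,F_2) = ρ·sd(F_1)·sd(F_2) = 0.2·3.2·2.8 = 1.792
Var(F_1 - F_2) = (1)²·Var(F_1) + (-1)²·Var(F_2) + 2·(1)·(-1)·Cov(F_1,F_2)
= 1·10.24 + 1·7.84 + -2·1.792 = 14.496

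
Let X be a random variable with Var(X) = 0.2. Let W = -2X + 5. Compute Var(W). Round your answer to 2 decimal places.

0.80

Var(-2X + 5) = (-2)²·Var(X) = 4·0.2 = 0.8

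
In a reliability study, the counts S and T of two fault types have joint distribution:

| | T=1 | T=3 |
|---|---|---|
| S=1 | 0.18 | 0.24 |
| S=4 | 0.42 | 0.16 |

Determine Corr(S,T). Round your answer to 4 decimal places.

-0.2978

E[S] = 2.74,  E[T] = 1.8
E[ST] = 4.5
cov(S,T) = E[ST] − E[S]E[T] = 4.5 − (2.74)(1.8) = -0.432
Var(S) = 2.1924,  Var(T) = 0.96
ρ = -0.432 / √(2.1924·0.96) ≈ -0.2978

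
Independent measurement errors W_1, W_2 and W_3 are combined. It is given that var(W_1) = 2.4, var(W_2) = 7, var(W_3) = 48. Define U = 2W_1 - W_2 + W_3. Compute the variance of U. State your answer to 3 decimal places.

64.600

By independence, var(U) = (2)²var(W_1) + (-1)²var(W_2) + (1)²var(W_3)
= (2)²·2.4 + (-1)²·7 + (1)²·48 = 64.6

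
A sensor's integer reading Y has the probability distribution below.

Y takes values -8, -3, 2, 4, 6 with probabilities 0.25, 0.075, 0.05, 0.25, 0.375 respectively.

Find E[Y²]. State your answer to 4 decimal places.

E[Y²] = (-8)²(0.25) + (-3)²(0.075) + (2)²(0.05) + (4)²(0.25) + (6)²(0.375) = 34.375

34.3750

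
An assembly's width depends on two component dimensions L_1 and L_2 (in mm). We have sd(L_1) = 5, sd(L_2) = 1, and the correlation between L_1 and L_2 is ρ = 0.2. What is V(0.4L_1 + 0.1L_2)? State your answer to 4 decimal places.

4.0900

V(L_1) = (5)² = 25;  V(L_2) = (1)² = 1
Cov(L_1,L_2) = ρ·sd(L_1)·sd(L_2) = 0.2·5·1 = 1
V(0.4L_1 + 0.1L_2) = (0.4)²·V(L_1) + (0.1)²·V(L_2) + 2·(0.4)·(0.1)·Cov(L_1,L_2)
= 0.16·25 + 0.01·1 + 0.08·1 = 4.09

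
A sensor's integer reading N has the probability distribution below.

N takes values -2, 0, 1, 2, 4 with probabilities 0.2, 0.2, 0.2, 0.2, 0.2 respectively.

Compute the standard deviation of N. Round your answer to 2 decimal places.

2.00

E[N] = (-2)(0.2) + (0)(0.2) + (1)(0.2) + (2)(0.2) + (4)(0.2) = 1
E[N²] = (-2)²(0.2) + (0)²(0.2) + (1)²(0.2) + (2)²(0.2) + (4)²(0.2) = 5
var(N) = E[N²] − (E[N])² = 5 − (1)² = 4
SD(N) = √4 ≈ 2.00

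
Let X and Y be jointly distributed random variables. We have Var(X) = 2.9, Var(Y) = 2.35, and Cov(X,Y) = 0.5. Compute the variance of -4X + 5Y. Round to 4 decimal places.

Var(-4X + 5Y) = (-4)²·Var(X) + (5)²·Var(Y) + 2·(-4)·(5)·Cov(X,Y)
= 16·2.9 + 25·2.35 + -40·0.5 = 85.15

85.1500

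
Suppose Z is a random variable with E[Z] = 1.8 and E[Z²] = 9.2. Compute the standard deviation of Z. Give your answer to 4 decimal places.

2.4413

Var(Z) = 9.2 − (1.8)² = 5.96
SD(Z) = √5.96 ≈ 2.4413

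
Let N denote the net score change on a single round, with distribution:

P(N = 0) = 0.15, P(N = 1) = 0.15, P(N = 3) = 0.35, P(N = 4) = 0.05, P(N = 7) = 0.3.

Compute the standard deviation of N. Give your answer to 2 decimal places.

E[N] = (0)(0.15) + (1)(0.15) + (3)(0.35) + (4)(0.05) + (7)(0.3) = 3.5
E[N²] = (0)²(0.15) + (1)²(0.15) + (3)²(0.35) + (4)²(0.05) + (7)²(0.3) = 18.8
var(N) = E[N²] − (E[N])² = 18.8 − (3.5)² = 6.55
σ(N) = √6.55 ≈ 2.56

2.56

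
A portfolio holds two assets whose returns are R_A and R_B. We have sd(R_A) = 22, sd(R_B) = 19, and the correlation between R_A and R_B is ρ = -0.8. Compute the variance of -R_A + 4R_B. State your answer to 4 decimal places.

8935.2000

Var(R_A) = (22)² = 484;  Var(R_B) = (19)² = 361
cov(R_A,R_B) = ρ·sd(R_A)·sd(R_B) = -0.8·22·19 = -334.4
Var(-R_A + 4R_B) = (-1)²·Var(R_A) + (4)²·Var(R_B) + 2·(-1)·(4)·cov(R_A,R_B)
= 1·484 + 16·361 + -8·-334.4 = 8935.2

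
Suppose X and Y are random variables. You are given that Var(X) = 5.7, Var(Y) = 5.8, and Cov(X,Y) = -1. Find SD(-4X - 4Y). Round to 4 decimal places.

12.3288

Var(-4X - 4Y) = (-4)²·Var(X) + (-4)²·Var(Y) + 2·(-4)·(-4)·Cov(X,Y)
= 16·5.7 + 16·5.8 + 32·-1 = 152
SD(-4X - 4Y) = √152 ≈ 12.3288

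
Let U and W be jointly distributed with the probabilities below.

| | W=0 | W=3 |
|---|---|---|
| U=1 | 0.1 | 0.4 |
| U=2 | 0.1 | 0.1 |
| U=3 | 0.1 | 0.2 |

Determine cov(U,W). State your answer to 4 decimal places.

E[U] = 1.8,  E[W] = 2.1
E[UW] = 3.6
cov(U,W) = E[UW] − E[U]E[W] = 3.6 − (1.8)(2.1) = -0.18

-0.1800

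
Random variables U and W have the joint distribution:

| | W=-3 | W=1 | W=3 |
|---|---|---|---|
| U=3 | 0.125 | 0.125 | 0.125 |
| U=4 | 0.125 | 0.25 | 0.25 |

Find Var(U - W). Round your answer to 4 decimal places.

E[U] = 3.625,  E[W] = 0.75,  E[UW] = 2.875
Var(U) = 13.375 − (3.625)² = 0.234375;  Var(W) = 6 − (0.75)² = 5.4375
cov(U,W) = 2.875 − (3.625)(0.75) = 0.15625
Var(U - W) = (1)²·0.234375 + (-1)²·5.4375 + 2·(1)·(-1)·0.15625 = 5.359375

5.3594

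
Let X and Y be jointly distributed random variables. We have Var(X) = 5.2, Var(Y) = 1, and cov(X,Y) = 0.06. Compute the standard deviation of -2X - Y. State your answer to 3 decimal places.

Var(-2X - Y) = (-2)²·Var(X) + (-1)²·Var(Y) + 2·(-2)·(-1)·cov(X,Y)
= 4·5.2 + 1·1 + 4·0.06 = 22.04
SD(-2X - Y) = √22.04 ≈ 4.695

4.695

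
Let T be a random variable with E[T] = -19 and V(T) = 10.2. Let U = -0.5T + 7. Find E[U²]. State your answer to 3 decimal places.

274.800

E[-0.5T + 7] = -0.5·-19 + 7 = 16.5
V(-0.5T + 7) = (-0.5)²·10.2 = 2.55
E[U²] = V(U) + (E[U])² = 2.55 + (16.5)² = 274.8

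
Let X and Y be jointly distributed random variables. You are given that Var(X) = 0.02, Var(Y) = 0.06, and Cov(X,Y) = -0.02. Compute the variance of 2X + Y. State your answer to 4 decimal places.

Var(2X + Y) = (2)²·Var(X) + (1)²·Var(Y) + 2·(2)·(1)·Cov(X,Y)
= 4·0.02 + 1·0.06 + 4·-0.02 = 0.06

0.0600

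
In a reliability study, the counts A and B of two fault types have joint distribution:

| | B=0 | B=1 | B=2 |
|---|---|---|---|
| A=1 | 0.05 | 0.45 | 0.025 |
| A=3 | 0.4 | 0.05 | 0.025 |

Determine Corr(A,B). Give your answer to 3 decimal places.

E[A] = 1.95,  E[B] = 0.6
E[AB] = 0.8
Cov(A,B) = E[AB] − E[A]E[B] = 0.8 − (1.95)(0.6) = -0.37
var(A) = 0.9975,  var(B) = 0.34
ρ = -0.37 / √(0.9975·0.34) ≈ -0.635

-0.635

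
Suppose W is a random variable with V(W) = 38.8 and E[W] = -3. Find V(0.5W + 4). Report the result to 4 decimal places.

9.7000

V(0.5W + 4) = (0.5)²·V(W) = 0.25·38.8 = 9.7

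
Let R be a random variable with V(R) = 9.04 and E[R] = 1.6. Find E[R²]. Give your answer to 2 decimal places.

11.60

E[R²] = V(R) + (E[R])² = 9.04 + (1.6)² = 11.6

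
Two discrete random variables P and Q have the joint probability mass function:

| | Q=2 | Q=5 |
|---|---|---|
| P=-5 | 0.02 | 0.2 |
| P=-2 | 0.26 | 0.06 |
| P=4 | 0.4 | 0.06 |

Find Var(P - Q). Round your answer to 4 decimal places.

E[P] = 0.1,  E[Q] = 2.96,  E[PQ] = -2.44
Var(P) = 14.14 − (0.1)² = 14.13;  Var(Q) = 10.72 − (2.96)² = 1.9584
Cov(P,Q) = -2.44 − (0.1)(2.96) = -2.736
Var(P - Q) = (1)²·14.13 + (-1)²·1.9584 + 2·(1)·(-1)·-2.736 = 21.5604

21.5604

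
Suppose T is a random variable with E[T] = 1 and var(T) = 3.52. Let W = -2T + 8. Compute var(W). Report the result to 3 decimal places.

var(-2T + 8) = (-2)²·var(T) = 4·3.52 = 14.08

14.080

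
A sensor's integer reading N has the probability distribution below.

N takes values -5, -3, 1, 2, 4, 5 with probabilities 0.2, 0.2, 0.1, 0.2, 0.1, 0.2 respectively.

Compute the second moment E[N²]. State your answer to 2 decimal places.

14.30

E[N²] = (-5)²(0.2) + (-3)²(0.2) + (1)²(0.1) + (2)²(0.2) + (4)²(0.1) + (5)²(0.2) = 14.3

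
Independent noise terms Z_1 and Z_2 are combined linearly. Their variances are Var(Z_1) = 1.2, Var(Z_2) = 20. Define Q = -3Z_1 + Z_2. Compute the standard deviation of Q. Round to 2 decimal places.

By independence, Var(Q) = (-3)²Var(Z_1) + (1)²Var(Z_2)
= (-3)²·1.2 + (1)²·20 = 30.8
σ(Q) = √30.8 ≈ 5.55

5.55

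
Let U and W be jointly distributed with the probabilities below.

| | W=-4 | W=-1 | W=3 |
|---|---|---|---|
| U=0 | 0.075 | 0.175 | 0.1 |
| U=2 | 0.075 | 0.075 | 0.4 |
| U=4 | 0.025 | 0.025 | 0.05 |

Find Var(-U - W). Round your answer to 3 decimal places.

10.594

E[U] = 1.5,  E[W] = 0.675,  E[UW] = 1.75
Var(U) = 3.8 − (1.5)² = 1.55;  Var(W) = 8.025 − (0.675)² = 7.569375
Cov(U,W) = 1.75 − (1.5)(0.675) = 0.7375
Var(-U - W) = (-1)²·1.55 + (-1)²·7.569375 + 2·(-1)·(-1)·0.7375 = 10.594375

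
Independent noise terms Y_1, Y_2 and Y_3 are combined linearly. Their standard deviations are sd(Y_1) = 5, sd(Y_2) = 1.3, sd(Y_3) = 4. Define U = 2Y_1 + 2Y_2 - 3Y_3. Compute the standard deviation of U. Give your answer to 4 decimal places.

Var(Y_1) = 25, Var(Y_2) = 1.69, Var(Y_3) = 16
By independence, Var(U) = (2)²Var(Y_1) + (2)²Var(Y_2) + (-3)²Var(Y_3)
= (2)²·25 + (2)²·1.69 + (-3)²·16 = 250.76
sd(U) = √250.76 ≈ 15.8354

15.8354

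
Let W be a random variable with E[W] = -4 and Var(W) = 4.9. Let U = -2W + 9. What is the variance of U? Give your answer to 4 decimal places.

19.6000

Var(-2W + 9) = (-2)²·Var(W) = 4·4.9 = 19.6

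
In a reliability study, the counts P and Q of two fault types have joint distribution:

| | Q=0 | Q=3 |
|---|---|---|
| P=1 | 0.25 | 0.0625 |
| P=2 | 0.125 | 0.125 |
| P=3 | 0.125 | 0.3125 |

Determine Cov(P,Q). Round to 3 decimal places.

0.563

E[P] = 2.125,  E[Q] = 1.5
E[PQ] = 3.75
Cov(P,Q) = E[PQ] − E[P]E[Q] = 3.75 − (2.125)(1.5) = 0.5625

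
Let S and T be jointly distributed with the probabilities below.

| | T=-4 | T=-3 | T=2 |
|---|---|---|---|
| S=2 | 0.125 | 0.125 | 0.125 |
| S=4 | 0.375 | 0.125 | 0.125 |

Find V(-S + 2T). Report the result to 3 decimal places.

27.438

E[S] = 3.25,  E[T] = -2.25,  E[ST] = -7.75
V(S) = 11.5 − (3.25)² = 0.9375;  V(T) = 11.25 − (-2.25)² = 6.1875
Cov(S,T) = -7.75 − (3.25)(-2.25) = -0.4375
V(-S + 2T) = (-1)²·0.9375 + (2)²·6.1875 + 2·(-1)·(2)·-0.4375 = 27.4375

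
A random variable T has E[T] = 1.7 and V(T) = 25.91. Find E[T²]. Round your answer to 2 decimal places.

E[T²] = V(T) + (E[T])² = 25.91 + (1.7)² = 28.8

28.80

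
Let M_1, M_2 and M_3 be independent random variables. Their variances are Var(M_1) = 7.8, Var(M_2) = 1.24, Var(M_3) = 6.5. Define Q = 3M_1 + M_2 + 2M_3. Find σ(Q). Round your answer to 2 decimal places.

9.87

By independence, Var(Q) = (3)²Var(M_1) + (1)²Var(M_2) + (2)²Var(M_3)
= (3)²·7.8 + (1)²·1.24 + (2)²·6.5 = 97.44
σ(Q) = √97.44 ≈ 9.87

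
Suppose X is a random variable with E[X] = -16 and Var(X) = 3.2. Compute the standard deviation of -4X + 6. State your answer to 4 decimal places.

Var(-4X + 6) = (-4)²·3.2 = 51.2
sd(-4X + 6) = √51.2 ≈ 7.1554

7.1554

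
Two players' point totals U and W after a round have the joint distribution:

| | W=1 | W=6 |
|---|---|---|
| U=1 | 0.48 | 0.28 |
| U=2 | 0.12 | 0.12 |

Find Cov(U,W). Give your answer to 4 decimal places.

0.1200

E[U] = 1.24,  E[W] = 3
E[UW] = 3.84
Cov(U,W) = E[UW] − E[U]E[W] = 3.84 − (1.24)(3) = 0.12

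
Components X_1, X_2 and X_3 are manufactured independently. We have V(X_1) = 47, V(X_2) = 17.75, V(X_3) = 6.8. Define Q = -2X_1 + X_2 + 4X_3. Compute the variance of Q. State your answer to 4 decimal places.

By independence, V(Q) = (-2)²V(X_1) + (1)²V(X_2) + (4)²V(X_3)
= (-2)²·47 + (1)²·17.75 + (4)²·6.8 = 314.55

314.5500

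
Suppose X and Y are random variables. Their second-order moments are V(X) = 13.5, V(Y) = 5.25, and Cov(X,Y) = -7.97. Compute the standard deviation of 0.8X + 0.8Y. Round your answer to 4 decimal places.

V(0.8X + 0.8Y) = (0.8)²·V(X) + (0.8)²·V(Y) + 2·(0.8)·(0.8)·Cov(X,Y)
= 0.64·13.5 + 0.64·5.25 + 1.28·-7.97 = 1.7984
sd(0.8X + 0.8Y) = √1.7984 ≈ 1.3410

1.3410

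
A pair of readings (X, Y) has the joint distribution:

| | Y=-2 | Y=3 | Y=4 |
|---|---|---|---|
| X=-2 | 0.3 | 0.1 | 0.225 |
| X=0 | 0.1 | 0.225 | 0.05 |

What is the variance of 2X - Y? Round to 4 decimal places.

9.4744

E[X] = -1.25,  E[Y] = 1.275,  E[XY] = -1.2
V(X) = 2.5 − (-1.25)² = 0.9375;  V(Y) = 8.925 − (1.275)² = 7.299375
Cov(X,Y) = -1.2 − (-1.25)(1.275) = 0.39375
V(2X - Y) = (2)²·0.9375 + (-1)²·7.299375 + 2·(2)·(-1)·0.39375 = 9.474375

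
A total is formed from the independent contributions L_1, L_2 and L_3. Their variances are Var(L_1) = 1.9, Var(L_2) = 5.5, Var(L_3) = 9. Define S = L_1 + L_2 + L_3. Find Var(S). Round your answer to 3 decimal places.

By independence, Var(S) = (1)²Var(L_1) + (1)²Var(L_2) + (1)²Var(L_3)
= (1)²·1.9 + (1)²·5.5 + (1)²·9 = 16.4

16.400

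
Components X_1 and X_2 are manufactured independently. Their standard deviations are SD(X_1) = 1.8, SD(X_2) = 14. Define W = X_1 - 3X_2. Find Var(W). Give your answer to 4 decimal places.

1767.2400

Var(X_1) = 3.24, Var(X_2) = 196
By independence, Var(W) = (1)²Var(X_1) + (-3)²Var(X_2)
= (1)²·3.24 + (-3)²·196 = 1767.24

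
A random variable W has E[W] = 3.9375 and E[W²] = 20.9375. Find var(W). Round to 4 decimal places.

var(W) = 20.9375 − (3.9375)² = 5.43359375

5.4336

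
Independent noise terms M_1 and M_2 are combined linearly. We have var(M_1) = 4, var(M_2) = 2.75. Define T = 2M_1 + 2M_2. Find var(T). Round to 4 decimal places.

27.0000

By independence, var(T) = (2)²var(M_1) + (2)²var(M_2)
= (2)²·4 + (2)²·2.75 = 27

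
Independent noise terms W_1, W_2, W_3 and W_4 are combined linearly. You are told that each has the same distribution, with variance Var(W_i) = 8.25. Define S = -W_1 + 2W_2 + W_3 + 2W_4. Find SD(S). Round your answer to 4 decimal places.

9.0830

By independence, Var(S) = (-1)²Var(W_1) + (2)²Var(W_2) + (1)²Var(W_3) + (2)²Var(W_4)
= (-1)²·8.25 + (2)²·8.25 + (1)²·8.25 + (2)²·8.25 = 82.5
SD(S) = √82.5 ≈ 9.0830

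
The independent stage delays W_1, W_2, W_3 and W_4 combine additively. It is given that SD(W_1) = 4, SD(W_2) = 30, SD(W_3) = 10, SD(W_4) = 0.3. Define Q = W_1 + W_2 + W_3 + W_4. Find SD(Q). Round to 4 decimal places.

V(W_1) = 16, V(W_2) = 900, V(W_3) = 100, V(W_4) = 0.09
By independence, V(Q) = (1)²V(W_1) + (1)²V(W_2) + (1)²V(W_3) + (1)²V(W_4)
= (1)²·16 + (1)²·900 + (1)²·100 + (1)²·0.09 = 1016.09
SD(Q) = √1016.09 ≈ 31.8762

31.8762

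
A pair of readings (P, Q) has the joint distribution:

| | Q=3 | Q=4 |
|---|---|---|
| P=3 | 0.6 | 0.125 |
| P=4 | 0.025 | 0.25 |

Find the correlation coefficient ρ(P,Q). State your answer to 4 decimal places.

E[P] = 3.275,  E[Q] = 3.375
E[PQ] = 11.2
cov(P,Q) = E[PQ] − E[P]E[Q] = 11.2 − (3.275)(3.375) = 0.146875
var(P) = 0.199375,  var(Q) = 0.234375
ρ = 0.146875 / √(0.199375·0.234375) ≈ 0.6794

0.6794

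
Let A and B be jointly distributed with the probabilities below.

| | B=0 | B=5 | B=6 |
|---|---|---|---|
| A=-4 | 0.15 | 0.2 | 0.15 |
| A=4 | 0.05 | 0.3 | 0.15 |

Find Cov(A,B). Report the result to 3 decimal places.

E[A] = 0,  E[B] = 4.3
E[AB] = 2
Cov(A,B) = E[AB] − E[A]E[B] = 2 − (0)(4.3) = 2

2.000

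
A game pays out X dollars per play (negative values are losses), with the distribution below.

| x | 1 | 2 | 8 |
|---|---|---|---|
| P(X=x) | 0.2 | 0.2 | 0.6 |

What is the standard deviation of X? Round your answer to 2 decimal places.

3.20

E[X] = (1)(0.2) + (2)(0.2) + (8)(0.6) = 5.4
E[X²] = (1)²(0.2) + (2)²(0.2) + (8)²(0.6) = 39.4
var(X) = E[X²] − (E[X])² = 39.4 − (5.4)² = 10.24
sd(X) = √10.24 ≈ 3.20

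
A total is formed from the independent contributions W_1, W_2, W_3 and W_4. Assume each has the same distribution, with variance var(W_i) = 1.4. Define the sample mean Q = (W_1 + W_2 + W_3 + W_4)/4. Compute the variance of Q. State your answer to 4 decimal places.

By independence, var(Q) = (0.25)²var(W_1) + (0.25)²var(W_2) + (0.25)²var(W_3) + (0.25)²var(W_4)
= (0.25)²·1.4 + (0.25)²·1.4 + (0.25)²·1.4 + (0.25)²·1.4 = 0.35

0.3500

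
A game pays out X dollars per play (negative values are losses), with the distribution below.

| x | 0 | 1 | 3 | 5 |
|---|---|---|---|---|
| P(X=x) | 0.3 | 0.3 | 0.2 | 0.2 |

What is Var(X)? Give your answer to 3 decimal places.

3.490

E[X] = (0)(0.3) + (1)(0.3) + (3)(0.2) + (5)(0.2) = 1.9
E[X²] = (0)²(0.3) + (1)²(0.3) + (3)²(0.2) + (5)²(0.2) = 7.1
Var(X) = E[X²] − (E[X])² = 7.1 − (1.9)² = 3.49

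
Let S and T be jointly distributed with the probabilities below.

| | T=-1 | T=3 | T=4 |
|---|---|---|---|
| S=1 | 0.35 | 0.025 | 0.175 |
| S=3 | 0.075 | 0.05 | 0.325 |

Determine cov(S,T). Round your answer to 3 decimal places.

1.130

E[S] = 1.9,  E[T] = 1.8
E[ST] = 4.55
cov(S,T) = E[ST] − E[S]E[T] = 4.55 − (1.9)(1.8) = 1.13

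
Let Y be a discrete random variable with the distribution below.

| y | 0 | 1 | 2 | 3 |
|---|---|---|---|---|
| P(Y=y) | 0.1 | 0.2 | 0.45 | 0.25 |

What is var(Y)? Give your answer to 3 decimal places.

0.828

E[Y] = (0)(0.1) + (1)(0.2) + (2)(0.45) + (3)(0.25) = 1.85
E[Y²] = (0)²(0.1) + (1)²(0.2) + (2)²(0.45) + (3)²(0.25) = 4.25
var(Y) = E[Y²] − (E[Y])² = 4.25 − (1.85)² = 0.8275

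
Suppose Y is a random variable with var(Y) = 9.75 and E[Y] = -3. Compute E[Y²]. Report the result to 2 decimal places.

E[Y²] = var(Y) + (E[Y])² = 9.75 + (-3)² = 18.75

18.75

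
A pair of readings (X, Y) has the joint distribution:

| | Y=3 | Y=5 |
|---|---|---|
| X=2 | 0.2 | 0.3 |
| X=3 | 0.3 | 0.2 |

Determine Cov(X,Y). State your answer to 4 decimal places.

E[X] = 2.5,  E[Y] = 4
E[XY] = 9.9
Cov(X,Y) = E[XY] − E[X]E[Y] = 9.9 − (2.5)(4) = -0.1

-0.1000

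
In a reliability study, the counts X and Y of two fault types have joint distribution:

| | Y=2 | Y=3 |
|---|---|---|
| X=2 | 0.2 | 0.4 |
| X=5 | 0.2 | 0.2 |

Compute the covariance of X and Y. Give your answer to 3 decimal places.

E[X] = 3.2,  E[Y] = 2.6
E[XY] = 8.2
cov(X,Y) = E[XY] − E[X]E[Y] = 8.2 − (3.2)(2.6) = -0.12

-0.120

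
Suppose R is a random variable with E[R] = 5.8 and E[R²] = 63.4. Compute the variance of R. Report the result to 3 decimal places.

29.760

var(R) = 63.4 − (5.8)² = 29.76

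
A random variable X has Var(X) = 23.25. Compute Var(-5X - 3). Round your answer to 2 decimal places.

581.25

Var(-5X - 3) = (-5)²·Var(X) = 25·23.25 = 581.25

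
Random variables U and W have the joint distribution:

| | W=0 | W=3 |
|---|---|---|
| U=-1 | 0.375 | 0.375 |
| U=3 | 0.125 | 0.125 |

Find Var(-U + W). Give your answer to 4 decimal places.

5.2500

E[U] = 0,  E[W] = 1.5,  E[UW] = 0
Var(U) = 3 − (0)² = 3;  Var(W) = 4.5 − (1.5)² = 2.25
Cov(U,W) = 0 − (0)(1.5) = 0
Var(-U + W) = (-1)²·3 + (1)²·2.25 + 2·(-1)·(1)·0 = 5.25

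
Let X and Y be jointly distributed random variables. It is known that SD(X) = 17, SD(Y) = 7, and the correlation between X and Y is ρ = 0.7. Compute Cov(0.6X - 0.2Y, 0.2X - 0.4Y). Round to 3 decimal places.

15.276

var(X) = (17)² = 289;  var(Y) = (7)² = 49
Cov(X,Y) = ρ·SD(X)·SD(Y) = 0.7·17·7 = 83.3
Cov(0.6X - 0.2Y, 0.2X - 0.4Y) = (0.6)(0.2)var(X) + (-0.2)(-0.4)var(Y) + [(0.6)(-0.4) + (-0.2)(0.2)]Cov(X,Y)
= 0.12·289 + 0.08·49 + -0.28·83.3 = 15.276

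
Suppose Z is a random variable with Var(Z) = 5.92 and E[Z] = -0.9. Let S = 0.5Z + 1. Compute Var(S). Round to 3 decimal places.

Var(0.5Z + 1) = (0.5)²·Var(Z) = 0.25·5.92 = 1.48

1.480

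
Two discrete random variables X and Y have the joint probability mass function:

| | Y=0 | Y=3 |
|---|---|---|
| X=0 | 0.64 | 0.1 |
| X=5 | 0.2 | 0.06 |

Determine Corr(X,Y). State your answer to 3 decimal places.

E[X] = 1.3,  E[Y] = 0.48
E[XY] = 0.9
Cov(X,Y) = E[XY] − E[X]E[Y] = 0.9 − (1.3)(0.48) = 0.276
V(X) = 4.81,  V(Y) = 1.2096
ρ = 0.276 / √(4.81·1.2096) ≈ 0.114

0.114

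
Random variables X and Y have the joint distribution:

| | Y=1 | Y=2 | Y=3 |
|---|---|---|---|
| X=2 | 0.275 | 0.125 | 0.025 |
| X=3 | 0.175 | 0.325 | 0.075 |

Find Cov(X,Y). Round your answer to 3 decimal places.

0.101

E[X] = 2.575,  E[Y] = 1.65
E[XY] = 4.35
Cov(X,Y) = E[XY] − E[X]E[Y] = 4.35 − (2.575)(1.65) = 0.10125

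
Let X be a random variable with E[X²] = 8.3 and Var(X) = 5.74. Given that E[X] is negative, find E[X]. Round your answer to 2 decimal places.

-1.60

(E[X])² = E[X²] − Var(X) = 8.3 − 5.74 = 2.56
E[X] = −√2.56 = -1.6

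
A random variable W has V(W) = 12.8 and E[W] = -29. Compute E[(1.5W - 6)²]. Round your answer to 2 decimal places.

E[1.5W - 6] = 1.5·-29 − 6 = -49.5
V(1.5W - 6) = (1.5)²·12.8 = 28.8
E[(1.5W - 6)²] = V((1.5W - 6)) + (E[(1.5W - 6)])² = 28.8 + (-49.5)² = 2479.05

2479.05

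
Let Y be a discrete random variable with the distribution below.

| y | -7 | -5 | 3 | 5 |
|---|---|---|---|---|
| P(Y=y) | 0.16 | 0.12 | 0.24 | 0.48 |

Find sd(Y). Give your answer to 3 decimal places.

4.800

E[Y] = (-7)(0.16) + (-5)(0.12) + (3)(0.24) + (5)(0.48) = 1.4
E[Y²] = (-7)²(0.16) + (-5)²(0.12) + (3)²(0.24) + (5)²(0.48) = 25
var(Y) = E[Y²] − (E[Y])² = 25 − (1.4)² = 23.04
sd(Y) = √23.04 ≈ 4.800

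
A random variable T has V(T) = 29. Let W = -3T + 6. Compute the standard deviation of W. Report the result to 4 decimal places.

16.1555

V(-3T + 6) = (-3)²·29 = 261
σ(W) = √261 ≈ 16.1555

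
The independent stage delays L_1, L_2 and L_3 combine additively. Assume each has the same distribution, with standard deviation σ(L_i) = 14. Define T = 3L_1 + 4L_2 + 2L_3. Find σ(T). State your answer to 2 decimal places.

75.39

var(L_i) = (14)² = 196
By independence, var(T) = (3)²var(L_1) + (4)²var(L_2) + (2)²var(L_3)
= (3)²·196 + (4)²·196 + (2)²·196 = 5684
σ(T) = √5684 ≈ 75.39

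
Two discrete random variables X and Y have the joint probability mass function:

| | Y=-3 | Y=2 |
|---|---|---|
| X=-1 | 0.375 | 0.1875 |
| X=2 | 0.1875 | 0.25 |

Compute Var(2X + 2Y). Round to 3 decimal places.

E[X] = 0.3125,  E[Y] = -0.8125,  E[XY] = 0.625
Var(X) = 2.3125 − (0.3125)² = 2.21484375;  Var(Y) = 6.8125 − (-0.8125)² = 6.15234375
cov(X,Y) = 0.625 − (0.3125)(-0.8125) = 0.87890625
Var(2X + 2Y) = (2)²·2.21484375 + (2)²·6.15234375 + 2·(2)·(2)·0.87890625 = 40.5

40.500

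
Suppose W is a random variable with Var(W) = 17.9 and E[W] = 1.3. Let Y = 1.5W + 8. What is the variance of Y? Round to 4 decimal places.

40.2750

Var(1.5W + 8) = (1.5)²·Var(W) = 2.25·17.9 = 40.275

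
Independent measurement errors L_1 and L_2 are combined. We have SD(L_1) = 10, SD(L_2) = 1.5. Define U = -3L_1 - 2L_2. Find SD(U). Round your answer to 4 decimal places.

V(L_1) = 100, V(L_2) = 2.25
By independence, V(U) = (-3)²V(L_1) + (-2)²V(L_2)
= (-3)²·100 + (-2)²·2.25 = 909
SD(U) = √909 ≈ 30.1496

30.1496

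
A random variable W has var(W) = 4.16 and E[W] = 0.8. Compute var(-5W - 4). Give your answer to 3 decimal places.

104.000

var(-5W - 4) = (-5)²·var(W) = 25·4.16 = 104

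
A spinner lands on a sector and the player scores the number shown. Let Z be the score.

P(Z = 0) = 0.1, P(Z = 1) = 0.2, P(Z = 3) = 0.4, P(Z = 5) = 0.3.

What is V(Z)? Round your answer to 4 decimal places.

E[Z] = (0)(0.1) + (1)(0.2) + (3)(0.4) + (5)(0.3) = 2.9
E[Z²] = (0)²(0.1) + (1)²(0.2) + (3)²(0.4) + (5)²(0.3) = 11.3
V(Z) = E[Z²] − (E[Z])² = 11.3 − (2.9)² = 2.89

2.8900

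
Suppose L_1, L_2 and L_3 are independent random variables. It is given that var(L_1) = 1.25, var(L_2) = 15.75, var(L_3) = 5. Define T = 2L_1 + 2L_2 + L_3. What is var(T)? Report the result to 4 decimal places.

73.0000

By independence, var(T) = (2)²var(L_1) + (2)²var(L_2) + (1)²var(L_3)
= (2)²·1.25 + (2)²·15.75 + (1)²·5 = 73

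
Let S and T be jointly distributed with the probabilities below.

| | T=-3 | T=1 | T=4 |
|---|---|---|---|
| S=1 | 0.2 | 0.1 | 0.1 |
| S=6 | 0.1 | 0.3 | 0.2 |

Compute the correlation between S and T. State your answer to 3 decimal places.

E[S] = 4,  E[T] = 0.7
E[ST] = 4.7
Cov(S,T) = E[ST] − E[S]E[T] = 4.7 − (4)(0.7) = 1.9
Var(S) = 6,  Var(T) = 7.41
ρ = 1.9 / √(6·7.41) ≈ 0.285

0.285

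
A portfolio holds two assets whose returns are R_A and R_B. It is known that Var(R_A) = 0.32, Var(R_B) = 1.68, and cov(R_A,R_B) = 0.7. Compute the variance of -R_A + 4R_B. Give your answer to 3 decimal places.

21.600

Var(-R_A + 4R_B) = (-1)²·Var(R_A) + (4)²·Var(R_B) + 2·(-1)·(4)·cov(R_A,R_B)
= 1·0.32 + 16·1.68 + -8·0.7 = 21.6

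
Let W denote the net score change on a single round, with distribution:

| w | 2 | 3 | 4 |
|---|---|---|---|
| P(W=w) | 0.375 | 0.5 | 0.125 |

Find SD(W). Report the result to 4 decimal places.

0.6614

E[W] = (2)(0.375) + (3)(0.5) + (4)(0.125) = 2.75
E[W²] = (2)²(0.375) + (3)²(0.5) + (4)²(0.125) = 8
var(W) = E[W²] − (E[W])² = 8 − (2.75)² = 0.4375
SD(W) = √0.4375 ≈ 0.6614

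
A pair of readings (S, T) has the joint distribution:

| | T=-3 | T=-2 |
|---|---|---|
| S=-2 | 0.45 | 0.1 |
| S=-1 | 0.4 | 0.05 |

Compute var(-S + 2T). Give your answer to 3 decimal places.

0.828

E[S] = -1.55,  E[T] = -2.85,  E[ST] = 4.4
var(S) = 2.65 − (-1.55)² = 0.2475;  var(T) = 8.25 − (-2.85)² = 0.1275
cov(S,T) = 4.4 − (-1.55)(-2.85) = -0.0175
var(-S + 2T) = (-1)²·0.2475 + (2)²·0.1275 + 2·(-1)·(2)·-0.0175 = 0.8275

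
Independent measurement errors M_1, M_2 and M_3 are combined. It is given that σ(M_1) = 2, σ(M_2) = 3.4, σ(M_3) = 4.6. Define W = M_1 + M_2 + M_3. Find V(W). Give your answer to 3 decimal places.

36.720

V(M_1) = 4, V(M_2) = 11.56, V(M_3) = 21.16
By independence, V(W) = (1)²V(M_1) + (1)²V(M_2) + (1)²V(M_3)
= (1)²·4 + (1)²·11.56 + (1)²·21.16 = 36.72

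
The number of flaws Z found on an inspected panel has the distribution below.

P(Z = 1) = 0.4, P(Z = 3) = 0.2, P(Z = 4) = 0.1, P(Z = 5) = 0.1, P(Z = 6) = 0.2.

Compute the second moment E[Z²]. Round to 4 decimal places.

E[Z²] = (1)²(0.4) + (3)²(0.2) + (4)²(0.1) + (5)²(0.1) + (6)²(0.2) = 13.5

13.5000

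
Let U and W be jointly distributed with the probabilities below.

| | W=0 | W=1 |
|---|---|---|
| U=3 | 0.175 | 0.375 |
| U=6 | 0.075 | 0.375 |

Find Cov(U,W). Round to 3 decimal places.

E[U] = 4.35,  E[W] = 0.75
E[UW] = 3.375
Cov(U,W) = E[UW] − E[U]E[W] = 3.375 − (4.35)(0.75) = 0.1125

0.113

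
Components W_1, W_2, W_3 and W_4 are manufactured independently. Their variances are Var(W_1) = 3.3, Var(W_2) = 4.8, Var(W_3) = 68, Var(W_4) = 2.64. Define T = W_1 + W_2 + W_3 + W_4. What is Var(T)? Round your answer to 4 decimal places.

78.7400

By independence, Var(T) = (1)²Var(W_1) + (1)²Var(W_2) + (1)²Var(W_3) + (1)²Var(W_4)
= (1)²·3.3 + (1)²·4.8 + (1)²·68 + (1)²·2.64 = 78.74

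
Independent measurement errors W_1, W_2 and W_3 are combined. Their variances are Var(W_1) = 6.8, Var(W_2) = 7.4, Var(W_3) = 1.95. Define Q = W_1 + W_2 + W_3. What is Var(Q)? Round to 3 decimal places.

By independence, Var(Q) = (1)²Var(W_1) + (1)²Var(W_2) + (1)²Var(W_3)
= (1)²·6.8 + (1)²·7.4 + (1)²·1.95 = 16.15

16.150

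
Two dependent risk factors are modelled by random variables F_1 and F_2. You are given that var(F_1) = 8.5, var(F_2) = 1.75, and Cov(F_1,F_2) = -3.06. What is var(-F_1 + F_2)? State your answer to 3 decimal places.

16.370

var(-F_1 + F_2) = (-1)²·var(F_1) + (1)²·var(F_2) + 2·(-1)·(1)·Cov(F_1,F_2)
= 1·8.5 + 1·1.75 + -2·-3.06 = 16.37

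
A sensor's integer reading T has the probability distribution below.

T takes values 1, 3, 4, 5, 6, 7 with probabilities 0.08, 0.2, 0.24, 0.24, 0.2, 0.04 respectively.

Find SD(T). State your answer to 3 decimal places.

1.489

E[T] = (1)(0.08) + (3)(0.2) + (4)(0.24) + (5)(0.24) + (6)(0.2) + (7)(0.04) = 4.32
E[T²] = (1)²(0.08) + (3)²(0.2) + (4)²(0.24) + (5)²(0.24) + (6)²(0.2) + (7)²(0.04) = 20.88
Var(T) = E[T²] − (E[T])² = 20.88 − (4.32)² = 2.2176
SD(T) = √2.2176 ≈ 1.489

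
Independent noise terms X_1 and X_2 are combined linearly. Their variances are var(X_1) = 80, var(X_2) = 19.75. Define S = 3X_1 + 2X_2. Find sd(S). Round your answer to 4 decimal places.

28.2666

By independence, var(S) = (3)²var(X_1) + (2)²var(X_2)
= (3)²·80 + (2)²·19.75 = 799
sd(S) = √799 ≈ 28.2666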